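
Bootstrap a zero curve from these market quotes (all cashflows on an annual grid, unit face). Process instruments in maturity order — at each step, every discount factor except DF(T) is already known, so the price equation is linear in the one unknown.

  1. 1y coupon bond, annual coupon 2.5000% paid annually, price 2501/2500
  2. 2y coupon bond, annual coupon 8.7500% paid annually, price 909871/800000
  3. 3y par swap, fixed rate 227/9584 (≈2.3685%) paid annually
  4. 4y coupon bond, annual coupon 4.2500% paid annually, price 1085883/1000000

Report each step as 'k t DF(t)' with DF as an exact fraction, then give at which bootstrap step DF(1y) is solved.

step 1 [1y] bond c/1=1/40: DF=(2501/2500 − 1/40·(0))/(1+1/40) = 122/125 ≈ 0.976000
step 2 [2y] bond c/1=7/80: DF=(909871/800000 − 7/80·(0.976000))/(1+7/80) = 9673/10000 ≈ 0.967300
step 3 [3y] swap r/1=227/9584: DF=(1 − 227/9584·(0.976000+0.967300))/(1+227/9584) = 9319/10000 ≈ 0.931900
step 4 [4y] bond c/1=17/400: DF=(1085883/1000000 − 17/400·(0.976000+0.967300+0.931900))/(1+17/400) = 2311/2500 ≈ 0.924400

1 1 122/125
2 2 9673/10000
3 3 9319/10000
4 4 2311/2500
DF(1y) is solved at step 1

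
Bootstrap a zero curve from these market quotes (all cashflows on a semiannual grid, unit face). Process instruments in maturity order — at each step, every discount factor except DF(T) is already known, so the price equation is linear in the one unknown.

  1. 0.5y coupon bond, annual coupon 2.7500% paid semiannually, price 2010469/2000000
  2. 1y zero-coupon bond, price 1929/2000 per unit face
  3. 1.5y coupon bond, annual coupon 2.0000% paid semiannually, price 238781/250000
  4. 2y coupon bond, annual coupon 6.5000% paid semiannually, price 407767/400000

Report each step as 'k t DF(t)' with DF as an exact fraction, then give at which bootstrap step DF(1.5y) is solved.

step 1 [0.5y] bond c/2=11/800: DF=(2010469/2000000 − 11/800·(0))/(1+11/800) = 2479/2500 ≈ 0.991600
step 2 [1y] zero: DF = P = 1929/2000 ≈ 0.964500
step 3 [1.5y] bond c/2=1/100: DF=(238781/250000 − 1/100·(0.991600+0.964500))/(1+1/100) = 9263/10000 ≈ 0.926300
step 4 [2y] bond c/2=13/400: DF=(407767/400000 − 13/400·(0.991600+0.964500+0.926300))/(1+13/400) = 4483/5000 ≈ 0.896600

1 1/2 2479/2500
2 1 1929/2000
3 3/2 9263/10000
4 2 4483/5000
DF(1.5y) is solved at step 3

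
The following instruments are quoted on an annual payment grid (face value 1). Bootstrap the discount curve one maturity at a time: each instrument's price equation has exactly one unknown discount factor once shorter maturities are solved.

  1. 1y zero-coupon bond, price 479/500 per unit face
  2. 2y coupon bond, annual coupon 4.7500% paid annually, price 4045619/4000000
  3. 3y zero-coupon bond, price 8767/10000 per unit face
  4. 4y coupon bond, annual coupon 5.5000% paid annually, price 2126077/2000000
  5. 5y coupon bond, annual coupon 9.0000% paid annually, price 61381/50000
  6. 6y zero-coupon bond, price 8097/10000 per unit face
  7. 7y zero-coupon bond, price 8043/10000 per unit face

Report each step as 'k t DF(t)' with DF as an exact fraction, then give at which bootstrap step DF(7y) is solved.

step 1 [1y] zero: DF = P = 479/500 ≈ 0.958000
step 2 [2y] bond c/1=19/400: DF=(4045619/4000000 − 19/400·(0.958000))/(1+19/400) = 9221/10000 ≈ 0.922100
step 3 [3y] zero: DF = P = 8767/10000 ≈ 0.876700
step 4 [4y] bond c/1=11/200: DF=(2126077/2000000 − 11/200·(0.958000+0.922100+0.876700))/(1+11/200) = 8639/10000 ≈ 0.863900
step 5 [5y] bond c/1=9/100: DF=(61381/50000 − 9/100·(0.958000+0.922100+0.876700+0.863900))/(1+9/100) = 8273/10000 ≈ 0.827300
step 6 [6y] zero: DF = P = 8097/10000 ≈ 0.809700
step 7 [7y] zero: DF = P = 8043/10000 ≈ 0.804300

1 1 479/500
2 2 9221/10000
3 3 8767/10000
4 4 8639/10000
5 5 8273/10000
6 6 8097/10000
7 7 8043/10000
DF(7y) is solved at step 7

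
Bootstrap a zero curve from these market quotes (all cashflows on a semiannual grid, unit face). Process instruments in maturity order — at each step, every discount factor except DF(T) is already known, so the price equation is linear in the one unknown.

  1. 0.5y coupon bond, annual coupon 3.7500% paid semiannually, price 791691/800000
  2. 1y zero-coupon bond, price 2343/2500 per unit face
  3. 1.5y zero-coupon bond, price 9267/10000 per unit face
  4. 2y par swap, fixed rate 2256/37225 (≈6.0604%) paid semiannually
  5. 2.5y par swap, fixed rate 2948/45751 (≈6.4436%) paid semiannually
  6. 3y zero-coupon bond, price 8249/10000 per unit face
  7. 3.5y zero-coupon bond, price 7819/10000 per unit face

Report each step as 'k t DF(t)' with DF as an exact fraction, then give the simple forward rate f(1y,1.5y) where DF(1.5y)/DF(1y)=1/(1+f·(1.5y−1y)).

step 1 [0.5y] bond c/2=3/160: DF=(791691/800000 − 3/160·(0))/(1+3/160) = 4857/5000 ≈ 0.971400
step 2 [1y] zero: DF = P = 2343/2500 ≈ 0.937200
step 3 [1.5y] zero: DF = P = 9267/10000 ≈ 0.926700
step 4 [2y] swap r/2=1128/37225: DF=(1 − 1128/37225·(0.971400+0.937200+0.926700))/(1+1128/37225) = 1109/1250 ≈ 0.887200
step 5 [2.5y] swap r/2=1474/45751: DF=(1 − 1474/45751·(0.971400+0.937200+0.926700+0.887200))/(1+1474/45751) = 4263/5000 ≈ 0.852600
step 6 [3y] zero: DF = P = 8249/10000 ≈ 0.824900
step 7 [3.5y] zero: DF = P = 7819/10000 ≈ 0.781900

1 1/2 4857/5000
2 1 2343/2500
3 3/2 9267/10000
4 2 1109/1250
5 5/2 4263/5000
6 3 8249/10000
7 7/2 7819/10000
f(1y,1.5y) = ((2343/2500)/(9267/10000) − 1)/(1/2) = 70/3089 ≈ 2.2661%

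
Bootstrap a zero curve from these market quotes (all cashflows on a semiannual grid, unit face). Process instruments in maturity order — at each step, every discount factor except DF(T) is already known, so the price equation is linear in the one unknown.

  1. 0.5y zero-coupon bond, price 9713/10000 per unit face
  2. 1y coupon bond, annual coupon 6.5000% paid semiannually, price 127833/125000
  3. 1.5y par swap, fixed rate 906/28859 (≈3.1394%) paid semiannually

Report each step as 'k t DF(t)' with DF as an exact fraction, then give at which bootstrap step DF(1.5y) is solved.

1 1/2 9713/10000
2 1 9599/10000
3 3/2 9547/10000
DF(1.5y) is solved at step 3

step 1 [0.5y] zero: DF = P = 9713/10000 ≈ 0.971300
step 2 [1y] bond c/2=13/400: DF=(127833/125000 − 13/400·(0.971300))/(1+13/400) = 9599/10000 ≈ 0.959900
step 3 [1.5y] swap r/2=453/28859: DF=(1 − 453/28859·(0.971300+0.959900))/(1+453/28859) = 9547/10000 ≈ 0.954700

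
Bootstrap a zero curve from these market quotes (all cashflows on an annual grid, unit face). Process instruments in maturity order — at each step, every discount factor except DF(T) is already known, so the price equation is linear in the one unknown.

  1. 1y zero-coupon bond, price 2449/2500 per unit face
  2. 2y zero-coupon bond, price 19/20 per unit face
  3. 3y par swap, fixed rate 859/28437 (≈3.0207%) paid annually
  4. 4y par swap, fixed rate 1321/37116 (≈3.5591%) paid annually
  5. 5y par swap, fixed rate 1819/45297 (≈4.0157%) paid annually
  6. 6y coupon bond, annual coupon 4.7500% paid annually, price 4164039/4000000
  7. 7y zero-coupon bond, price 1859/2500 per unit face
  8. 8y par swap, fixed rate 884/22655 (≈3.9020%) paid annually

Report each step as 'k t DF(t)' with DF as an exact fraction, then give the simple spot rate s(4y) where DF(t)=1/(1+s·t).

step 1 [1y] zero: DF = P = 2449/2500 ≈ 0.979600
step 2 [2y] zero: DF = P = 19/20 ≈ 0.950000
step 3 [3y] swap r/1=859/28437: DF=(1 − 859/28437·(0.979600+0.950000))/(1+859/28437) = 9141/10000 ≈ 0.914100
step 4 [4y] swap r/1=1321/37116: DF=(1 − 1321/37116·(0.979600+0.950000+0.914100))/(1+1321/37116) = 8679/10000 ≈ 0.867900
step 5 [5y] swap r/1=1819/45297: DF=(1 − 1819/45297·(0.979600+0.950000+0.914100+0.867900))/(1+1819/45297) = 8181/10000 ≈ 0.818100
step 6 [6y] bond c/1=19/400: DF=(4164039/4000000 − 19/400·(0.979600+0.950000+0.914100+0.867900+0.818100))/(1+19/400) = 1971/2500 ≈ 0.788400
step 7 [7y] zero: DF = P = 1859/2500 ≈ 0.743600
step 8 [8y] swap r/1=884/22655: DF=(1 − 884/22655·(0.979600+0.950000+0.914100+0.867900+0.818100+0.788400+0.743600))/(1+884/22655) = 1837/2500 ≈ 0.734800

1 1 2449/2500
2 2 19/20
3 3 9141/10000
4 4 8679/10000
5 5 8181/10000
6 6 1971/2500
7 7 1859/2500
8 8 1837/2500
s(4y) = (1/(8679/10000) − 1)/(4) = 1321/34716 ≈ 3.8052%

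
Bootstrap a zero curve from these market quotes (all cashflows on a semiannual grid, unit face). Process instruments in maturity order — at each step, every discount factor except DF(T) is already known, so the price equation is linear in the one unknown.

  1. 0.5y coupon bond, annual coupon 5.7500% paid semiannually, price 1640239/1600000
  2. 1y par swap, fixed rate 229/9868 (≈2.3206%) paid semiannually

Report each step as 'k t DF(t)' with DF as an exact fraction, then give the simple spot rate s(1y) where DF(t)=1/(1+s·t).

1 1/2 1993/2000
2 1 9771/10000
s(1y) = (1/(9771/10000) − 1)/(1) = 229/9771 ≈ 2.3437%

step 1 [0.5y] bond c/2=23/800: DF=(1640239/1600000 − 23/800·(0))/(1+23/800) = 1993/2000 ≈ 0.996500
step 2 [1y] swap r/2=229/19736: DF=(1 − 229/19736·(0.996500))/(1+229/19736) = 9771/10000 ≈ 0.977100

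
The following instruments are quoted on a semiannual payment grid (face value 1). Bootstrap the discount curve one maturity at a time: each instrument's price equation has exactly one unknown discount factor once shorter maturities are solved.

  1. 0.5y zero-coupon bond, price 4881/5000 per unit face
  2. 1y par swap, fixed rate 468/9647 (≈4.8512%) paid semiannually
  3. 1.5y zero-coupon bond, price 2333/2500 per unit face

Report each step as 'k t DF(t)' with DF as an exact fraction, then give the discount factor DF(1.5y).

1 1/2 4881/5000
2 1 2383/2500
3 3/2 2333/2500
DF(1.5y) = 2333/2500 ≈ 0.933200

step 1 [0.5y] zero: DF = P = 4881/5000 ≈ 0.976200
step 2 [1y] swap r/2=234/9647: DF=(1 − 234/9647·(0.976200))/(1+234/9647) = 2383/2500 ≈ 0.953200
step 3 [1.5y] zero: DF = P = 2333/2500 ≈ 0.933200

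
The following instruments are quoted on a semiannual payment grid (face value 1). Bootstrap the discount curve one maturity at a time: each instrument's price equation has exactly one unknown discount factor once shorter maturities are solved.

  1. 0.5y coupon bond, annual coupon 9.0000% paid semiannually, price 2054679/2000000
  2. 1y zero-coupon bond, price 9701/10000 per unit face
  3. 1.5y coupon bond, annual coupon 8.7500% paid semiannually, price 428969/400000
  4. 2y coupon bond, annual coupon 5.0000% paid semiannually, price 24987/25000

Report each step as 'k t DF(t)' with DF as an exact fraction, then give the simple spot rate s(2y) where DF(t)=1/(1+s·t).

1 1/2 9831/10000
2 1 9701/10000
3 3/2 591/625
4 2 2261/2500
s(2y) = (1/(2261/2500) − 1)/(2) = 239/4522 ≈ 5.2853%

step 1 [0.5y] bond c/2=9/200: DF=(2054679/2000000 − 9/200·(0))/(1+9/200) = 9831/10000 ≈ 0.983100
step 2 [1y] zero: DF = P = 9701/10000 ≈ 0.970100
step 3 [1.5y] bond c/2=7/160: DF=(428969/400000 − 7/160·(0.983100+0.970100))/(1+7/160) = 591/625 ≈ 0.945600
step 4 [2y] bond c/2=1/40: DF=(24987/25000 − 1/40·(0.983100+0.970100+0.945600))/(1+1/40) = 2261/2500 ≈ 0.904400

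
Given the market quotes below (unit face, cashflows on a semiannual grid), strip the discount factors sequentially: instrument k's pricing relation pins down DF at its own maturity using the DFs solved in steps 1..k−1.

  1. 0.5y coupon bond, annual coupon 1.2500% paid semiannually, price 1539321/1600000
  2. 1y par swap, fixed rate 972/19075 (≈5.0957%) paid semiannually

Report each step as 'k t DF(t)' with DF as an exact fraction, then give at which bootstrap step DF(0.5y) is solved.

step 1 [0.5y] bond c/2=1/160: DF=(1539321/1600000 − 1/160·(0))/(1+1/160) = 9561/10000 ≈ 0.956100
step 2 [1y] swap r/2=486/19075: DF=(1 − 486/19075·(0.956100))/(1+486/19075) = 4757/5000 ≈ 0.951400

1 1/2 9561/10000
2 1 4757/5000
DF(0.5y) is solved at step 1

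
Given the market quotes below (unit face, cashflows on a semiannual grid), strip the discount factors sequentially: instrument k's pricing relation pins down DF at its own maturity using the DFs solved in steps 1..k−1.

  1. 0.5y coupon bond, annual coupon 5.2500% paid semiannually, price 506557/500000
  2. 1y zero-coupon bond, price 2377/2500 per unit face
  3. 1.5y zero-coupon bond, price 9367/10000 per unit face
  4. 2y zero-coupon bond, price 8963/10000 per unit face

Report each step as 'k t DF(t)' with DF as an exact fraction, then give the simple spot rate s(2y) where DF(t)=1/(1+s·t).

step 1 [0.5y] bond c/2=21/800: DF=(506557/500000 − 21/800·(0))/(1+21/800) = 617/625 ≈ 0.987200
step 2 [1y] zero: DF = P = 2377/2500 ≈ 0.950800
step 3 [1.5y] zero: DF = P = 9367/10000 ≈ 0.936700
step 4 [2y] zero: DF = P = 8963/10000 ≈ 0.896300

1 1/2 617/625
2 1 2377/2500
3 3/2 9367/10000
4 2 8963/10000
s(2y) = (1/(8963/10000) − 1)/(2) = 1037/17926 ≈ 5.7849%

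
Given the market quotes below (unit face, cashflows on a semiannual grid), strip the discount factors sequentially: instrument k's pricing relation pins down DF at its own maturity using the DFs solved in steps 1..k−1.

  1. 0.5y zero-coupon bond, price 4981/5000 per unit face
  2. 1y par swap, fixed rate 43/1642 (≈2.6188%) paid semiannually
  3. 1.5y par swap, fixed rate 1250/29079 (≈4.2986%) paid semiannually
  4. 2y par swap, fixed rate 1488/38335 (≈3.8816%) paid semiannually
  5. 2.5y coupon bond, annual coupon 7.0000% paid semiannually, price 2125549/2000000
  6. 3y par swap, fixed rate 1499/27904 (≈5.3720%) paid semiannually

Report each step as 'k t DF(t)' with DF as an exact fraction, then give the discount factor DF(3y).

step 1 [0.5y] zero: DF = P = 4981/5000 ≈ 0.996200
step 2 [1y] swap r/2=43/3284: DF=(1 − 43/3284·(0.996200))/(1+43/3284) = 4871/5000 ≈ 0.974200
step 3 [1.5y] swap r/2=625/29079: DF=(1 − 625/29079·(0.996200+0.974200))/(1+625/29079) = 15/16 ≈ 0.937500
step 4 [2y] swap r/2=744/38335: DF=(1 − 744/38335·(0.996200+0.974200+0.937500))/(1+744/38335) = 1157/1250 ≈ 0.925600
step 5 [2.5y] bond c/2=7/200: DF=(2125549/2000000 − 7/200·(0.996200+0.974200+0.937500+0.925600))/(1+7/200) = 2243/2500 ≈ 0.897200
step 6 [3y] swap r/2=1499/55808: DF=(1 − 1499/55808·(0.996200+0.974200+0.937500+0.925600+0.897200))/(1+1499/55808) = 8501/10000 ≈ 0.850100

1 1/2 4981/5000
2 1 4871/5000
3 3/2 15/16
4 2 1157/1250
5 5/2 2243/2500
6 3 8501/10000
DF(3y) = 8501/10000 ≈ 0.850100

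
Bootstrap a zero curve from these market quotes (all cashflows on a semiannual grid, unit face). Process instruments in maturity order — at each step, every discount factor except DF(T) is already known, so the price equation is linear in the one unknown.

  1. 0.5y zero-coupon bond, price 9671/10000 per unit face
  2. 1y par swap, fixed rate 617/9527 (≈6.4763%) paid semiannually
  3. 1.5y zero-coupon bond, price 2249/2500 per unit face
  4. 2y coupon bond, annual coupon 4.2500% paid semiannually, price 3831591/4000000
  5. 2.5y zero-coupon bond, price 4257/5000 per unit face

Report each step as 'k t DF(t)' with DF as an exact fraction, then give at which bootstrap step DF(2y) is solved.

1 1/2 9671/10000
2 1 9383/10000
3 3/2 2249/2500
4 2 2199/2500
5 5/2 4257/5000
DF(2y) is solved at step 4

step 1 [0.5y] zero: DF = P = 9671/10000 ≈ 0.967100
step 2 [1y] swap r/2=617/19054: DF=(1 − 617/19054·(0.967100))/(1+617/19054) = 9383/10000 ≈ 0.938300
step 3 [1.5y] zero: DF = P = 2249/2500 ≈ 0.899600
step 4 [2y] bond c/2=17/800: DF=(3831591/4000000 − 17/800·(0.967100+0.938300+0.899600))/(1+17/800) = 2199/2500 ≈ 0.879600
step 5 [2.5y] zero: DF = P = 4257/5000 ≈ 0.851400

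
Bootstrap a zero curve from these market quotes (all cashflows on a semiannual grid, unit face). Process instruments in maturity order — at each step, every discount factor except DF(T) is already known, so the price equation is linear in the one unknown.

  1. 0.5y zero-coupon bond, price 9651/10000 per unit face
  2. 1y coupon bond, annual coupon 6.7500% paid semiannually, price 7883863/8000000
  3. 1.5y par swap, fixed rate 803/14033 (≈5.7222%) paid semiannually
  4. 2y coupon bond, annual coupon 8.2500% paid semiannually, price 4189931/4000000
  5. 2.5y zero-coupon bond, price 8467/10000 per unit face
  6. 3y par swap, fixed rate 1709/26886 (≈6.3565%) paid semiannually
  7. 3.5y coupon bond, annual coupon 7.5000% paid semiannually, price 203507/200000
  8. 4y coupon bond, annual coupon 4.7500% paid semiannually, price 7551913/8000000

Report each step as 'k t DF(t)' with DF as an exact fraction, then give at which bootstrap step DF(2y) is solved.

step 1 [0.5y] zero: DF = P = 9651/10000 ≈ 0.965100
step 2 [1y] bond c/2=27/800: DF=(7883863/8000000 − 27/800·(0.965100))/(1+27/800) = 4609/5000 ≈ 0.921800
step 3 [1.5y] swap r/2=803/28066: DF=(1 − 803/28066·(0.965100+0.921800))/(1+803/28066) = 9197/10000 ≈ 0.919700
step 4 [2y] bond c/2=33/800: DF=(4189931/4000000 − 33/800·(0.965100+0.921800+0.919700))/(1+33/800) = 2237/2500 ≈ 0.894800
step 5 [2.5y] zero: DF = P = 8467/10000 ≈ 0.846700
step 6 [3y] swap r/2=1709/53772: DF=(1 − 1709/53772·(0.965100+0.921800+0.919700+0.894800+0.846700))/(1+1709/53772) = 8291/10000 ≈ 0.829100
step 7 [3.5y] bond c/2=3/80: DF=(203507/200000 − 3/80·(0.965100+0.921800+0.919700+0.894800+0.846700+0.829100))/(1+3/80) = 983/1250 ≈ 0.786400
step 8 [4y] bond c/2=19/800: DF=(7551913/8000000 − 19/800·(0.965100+0.921800+0.919700+0.894800+0.846700+0.829100+0.786400))/(1+19/800) = 7791/10000 ≈ 0.779100

1 1/2 9651/10000
2 1 4609/5000
3 3/2 9197/10000
4 2 2237/2500
5 5/2 8467/10000
6 3 8291/10000
7 7/2 983/1250
8 4 7791/10000
DF(2y) is solved at step 4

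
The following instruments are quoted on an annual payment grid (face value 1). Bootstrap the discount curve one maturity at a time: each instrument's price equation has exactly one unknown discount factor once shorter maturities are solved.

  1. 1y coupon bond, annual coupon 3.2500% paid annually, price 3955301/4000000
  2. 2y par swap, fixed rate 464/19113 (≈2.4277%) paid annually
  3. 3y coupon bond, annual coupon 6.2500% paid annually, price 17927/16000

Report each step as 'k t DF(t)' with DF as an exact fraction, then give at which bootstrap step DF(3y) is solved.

step 1 [1y] bond c/1=13/400: DF=(3955301/4000000 − 13/400·(0))/(1+13/400) = 9577/10000 ≈ 0.957700
step 2 [2y] swap r/1=464/19113: DF=(1 − 464/19113·(0.957700))/(1+464/19113) = 596/625 ≈ 0.953600
step 3 [3y] bond c/1=1/16: DF=(17927/16000 − 1/16·(0.957700+0.953600))/(1+1/16) = 9421/10000 ≈ 0.942100

1 1 9577/10000
2 2 596/625
3 3 9421/10000
DF(3y) is solved at step 3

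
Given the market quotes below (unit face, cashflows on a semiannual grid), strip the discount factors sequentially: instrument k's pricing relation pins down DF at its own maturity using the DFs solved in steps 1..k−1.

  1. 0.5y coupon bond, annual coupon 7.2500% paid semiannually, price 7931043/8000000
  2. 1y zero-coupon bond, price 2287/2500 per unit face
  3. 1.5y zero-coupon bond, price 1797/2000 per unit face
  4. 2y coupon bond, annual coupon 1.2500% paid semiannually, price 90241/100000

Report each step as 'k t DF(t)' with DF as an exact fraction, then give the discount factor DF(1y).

step 1 [0.5y] bond c/2=29/800: DF=(7931043/8000000 − 29/800·(0))/(1+29/800) = 9567/10000 ≈ 0.956700
step 2 [1y] zero: DF = P = 2287/2500 ≈ 0.914800
step 3 [1.5y] zero: DF = P = 1797/2000 ≈ 0.898500
step 4 [2y] bond c/2=1/160: DF=(90241/100000 − 1/160·(0.956700+0.914800+0.898500))/(1+1/160) = 2199/2500 ≈ 0.879600

1 1/2 9567/10000
2 1 2287/2500
3 3/2 1797/2000
4 2 2199/2500
DF(1y) = 2287/2500 ≈ 0.914800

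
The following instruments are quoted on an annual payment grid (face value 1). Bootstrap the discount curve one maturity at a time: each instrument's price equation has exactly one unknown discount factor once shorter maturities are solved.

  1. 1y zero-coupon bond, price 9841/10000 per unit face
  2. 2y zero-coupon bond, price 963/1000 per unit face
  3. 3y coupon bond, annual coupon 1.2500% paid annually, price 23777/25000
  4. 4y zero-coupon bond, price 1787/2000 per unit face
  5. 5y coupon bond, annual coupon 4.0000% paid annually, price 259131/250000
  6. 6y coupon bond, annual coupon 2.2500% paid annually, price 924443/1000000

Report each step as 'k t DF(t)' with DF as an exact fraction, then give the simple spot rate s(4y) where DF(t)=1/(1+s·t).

1 1 9841/10000
2 2 963/1000
3 3 9153/10000
4 4 1787/2000
5 5 4261/5000
6 6 8027/10000
s(4y) = (1/(1787/2000) − 1)/(4) = 213/7148 ≈ 2.9799%

step 1 [1y] zero: DF = P = 9841/10000 ≈ 0.984100
step 2 [2y] zero: DF = P = 963/1000 ≈ 0.963000
step 3 [3y] bond c/1=1/80: DF=(23777/25000 − 1/80·(0.984100+0.963000))/(1+1/80) = 9153/10000 ≈ 0.915300
step 4 [4y] zero: DF = P = 1787/2000 ≈ 0.893500
step 5 [5y] bond c/1=1/25: DF=(259131/250000 − 1/25·(0.984100+0.963000+0.915300+0.893500))/(1+1/25) = 4261/5000 ≈ 0.852200
step 6 [6y] bond c/1=9/400: DF=(924443/1000000 − 9/400·(0.984100+0.963000+0.915300+0.893500+0.852200))/(1+9/400) = 8027/10000 ≈ 0.802700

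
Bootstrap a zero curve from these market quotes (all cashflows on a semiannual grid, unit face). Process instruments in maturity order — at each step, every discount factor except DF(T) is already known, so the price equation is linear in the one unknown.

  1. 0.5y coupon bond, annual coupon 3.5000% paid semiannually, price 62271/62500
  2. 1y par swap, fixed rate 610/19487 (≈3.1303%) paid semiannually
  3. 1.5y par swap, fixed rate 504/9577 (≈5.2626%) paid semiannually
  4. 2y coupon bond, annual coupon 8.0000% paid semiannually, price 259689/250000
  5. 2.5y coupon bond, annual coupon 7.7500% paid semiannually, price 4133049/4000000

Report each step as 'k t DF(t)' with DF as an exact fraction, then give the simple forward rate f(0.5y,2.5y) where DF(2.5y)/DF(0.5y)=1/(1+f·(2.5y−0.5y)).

1 1/2 612/625
2 1 1939/2000
3 3/2 2311/2500
4 2 8883/10000
5 5/2 534/625
f(0.5y,2.5y) = ((612/625)/(534/625) − 1)/(2) = 13/178 ≈ 7.3034%

step 1 [0.5y] bond c/2=7/400: DF=(62271/62500 − 7/400·(0))/(1+7/400) = 612/625 ≈ 0.979200
step 2 [1y] swap r/2=305/19487: DF=(1 − 305/19487·(0.979200))/(1+305/19487) = 1939/2000 ≈ 0.969500
step 3 [1.5y] swap r/2=252/9577: DF=(1 − 252/9577·(0.979200+0.969500))/(1+252/9577) = 2311/2500 ≈ 0.924400
step 4 [2y] bond c/2=1/25: DF=(259689/250000 − 1/25·(0.979200+0.969500+0.924400))/(1+1/25) = 8883/10000 ≈ 0.888300
step 5 [2.5y] bond c/2=31/800: DF=(4133049/4000000 − 31/800·(0.979200+0.969500+0.924400+0.888300))/(1+31/800) = 534/625 ≈ 0.854400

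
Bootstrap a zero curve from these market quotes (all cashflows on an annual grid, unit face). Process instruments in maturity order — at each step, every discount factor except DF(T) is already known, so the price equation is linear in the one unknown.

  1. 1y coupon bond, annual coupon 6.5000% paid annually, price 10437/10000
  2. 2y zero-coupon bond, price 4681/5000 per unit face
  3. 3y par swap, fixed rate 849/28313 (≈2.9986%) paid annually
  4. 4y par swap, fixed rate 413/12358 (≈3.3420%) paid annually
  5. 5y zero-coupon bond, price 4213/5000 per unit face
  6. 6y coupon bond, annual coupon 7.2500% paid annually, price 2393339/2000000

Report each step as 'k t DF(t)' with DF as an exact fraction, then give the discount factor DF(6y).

1 1 49/50
2 2 4681/5000
3 3 9151/10000
4 4 8761/10000
5 5 4213/5000
6 6 4041/5000
DF(6y) = 4041/5000 ≈ 0.808200

step 1 [1y] bond c/1=13/200: DF=(10437/10000 − 13/200·(0))/(1+13/200) = 49/50 ≈ 0.980000
step 2 [2y] zero: DF = P = 4681/5000 ≈ 0.936200
step 3 [3y] swap r/1=849/28313: DF=(1 − 849/28313·(0.980000+0.936200))/(1+849/28313) = 9151/10000 ≈ 0.915100
step 4 [4y] swap r/1=413/12358: DF=(1 − 413/12358·(0.980000+0.936200+0.915100))/(1+413/12358) = 8761/10000 ≈ 0.876100
step 5 [5y] zero: DF = P = 4213/5000 ≈ 0.842600
step 6 [6y] bond c/1=29/400: DF=(2393339/2000000 − 29/400·(0.980000+0.936200+0.915100+0.876100+0.842600))/(1+29/400) = 4041/5000 ≈ 0.808200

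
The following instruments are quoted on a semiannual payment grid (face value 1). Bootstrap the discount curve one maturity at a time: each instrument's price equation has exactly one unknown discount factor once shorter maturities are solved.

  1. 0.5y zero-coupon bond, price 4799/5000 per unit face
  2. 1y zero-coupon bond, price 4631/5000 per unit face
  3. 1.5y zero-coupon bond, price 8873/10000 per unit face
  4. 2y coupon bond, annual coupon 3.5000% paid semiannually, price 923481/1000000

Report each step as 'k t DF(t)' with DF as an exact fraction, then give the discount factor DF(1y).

1 1/2 4799/5000
2 1 4631/5000
3 3/2 8873/10000
4 2 8599/10000
DF(1y) = 4631/5000 ≈ 0.926200

step 1 [0.5y] zero: DF = P = 4799/5000 ≈ 0.959800
step 2 [1y] zero: DF = P = 4631/5000 ≈ 0.926200
step 3 [1.5y] zero: DF = P = 8873/10000 ≈ 0.887300
step 4 [2y] bond c/2=7/400: DF=(923481/1000000 − 7/400·(0.959800+0.926200+0.887300))/(1+7/400) = 8599/10000 ≈ 0.859900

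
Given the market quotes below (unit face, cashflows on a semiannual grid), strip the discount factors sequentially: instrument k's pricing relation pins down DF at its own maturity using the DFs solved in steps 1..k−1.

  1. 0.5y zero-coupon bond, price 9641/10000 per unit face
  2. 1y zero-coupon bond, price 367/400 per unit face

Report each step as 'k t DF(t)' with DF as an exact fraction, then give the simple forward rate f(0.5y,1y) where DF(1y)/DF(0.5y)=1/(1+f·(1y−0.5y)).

step 1 [0.5y] zero: DF = P = 9641/10000 ≈ 0.964100
step 2 [1y] zero: DF = P = 367/400 ≈ 0.917500

1 1/2 9641/10000
2 1 367/400
f(0.5y,1y) = ((9641/10000)/(367/400) − 1)/(1/2) = 932/9175 ≈ 10.1580%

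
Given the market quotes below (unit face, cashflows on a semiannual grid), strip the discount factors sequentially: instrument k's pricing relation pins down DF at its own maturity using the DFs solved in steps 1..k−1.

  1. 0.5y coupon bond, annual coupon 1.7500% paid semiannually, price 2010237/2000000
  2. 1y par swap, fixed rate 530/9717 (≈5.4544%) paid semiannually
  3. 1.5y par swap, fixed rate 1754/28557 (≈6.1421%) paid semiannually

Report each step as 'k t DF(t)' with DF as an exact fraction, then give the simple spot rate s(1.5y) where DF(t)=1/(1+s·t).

step 1 [0.5y] bond c/2=7/800: DF=(2010237/2000000 − 7/800·(0))/(1+7/800) = 2491/2500 ≈ 0.996400
step 2 [1y] swap r/2=265/9717: DF=(1 − 265/9717·(0.996400))/(1+265/9717) = 947/1000 ≈ 0.947000
step 3 [1.5y] swap r/2=877/28557: DF=(1 − 877/28557·(0.996400+0.947000))/(1+877/28557) = 9123/10000 ≈ 0.912300

1 1/2 2491/2500
2 1 947/1000
3 3/2 9123/10000
s(1.5y) = (1/(9123/10000) − 1)/(3/2) = 1754/27369 ≈ 6.4087%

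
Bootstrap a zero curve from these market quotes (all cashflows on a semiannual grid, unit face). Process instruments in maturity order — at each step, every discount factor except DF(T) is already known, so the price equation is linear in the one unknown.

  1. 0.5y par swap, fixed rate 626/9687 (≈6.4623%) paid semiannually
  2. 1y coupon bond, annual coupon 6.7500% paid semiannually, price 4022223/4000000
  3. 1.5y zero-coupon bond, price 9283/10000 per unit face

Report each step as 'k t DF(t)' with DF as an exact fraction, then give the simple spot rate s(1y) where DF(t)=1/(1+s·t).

step 1 [0.5y] swap r/2=313/9687: DF=(1 − 313/9687·(0))/(1+313/9687) = 9687/10000 ≈ 0.968700
step 2 [1y] bond c/2=27/800: DF=(4022223/4000000 − 27/800·(0.968700))/(1+27/800) = 9411/10000 ≈ 0.941100
step 3 [1.5y] zero: DF = P = 9283/10000 ≈ 0.928300

1 1/2 9687/10000
2 1 9411/10000
3 3/2 9283/10000
s(1y) = (1/(9411/10000) − 1)/(1) = 589/9411 ≈ 6.2586%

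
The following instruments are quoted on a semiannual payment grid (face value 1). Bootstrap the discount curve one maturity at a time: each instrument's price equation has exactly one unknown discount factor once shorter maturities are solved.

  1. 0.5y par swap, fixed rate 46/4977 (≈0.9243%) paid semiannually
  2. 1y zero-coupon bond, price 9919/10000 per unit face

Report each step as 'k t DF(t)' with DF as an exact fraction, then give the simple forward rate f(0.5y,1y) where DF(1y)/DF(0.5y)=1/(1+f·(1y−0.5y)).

1 1/2 4977/5000
2 1 9919/10000
f(0.5y,1y) = ((4977/5000)/(9919/10000) − 1)/(1/2) = 10/1417 ≈ 0.7057%

step 1 [0.5y] swap r/2=23/4977: DF=(1 − 23/4977·(0))/(1+23/4977) = 4977/5000 ≈ 0.995400
step 2 [1y] zero: DF = P = 9919/10000 ≈ 0.991900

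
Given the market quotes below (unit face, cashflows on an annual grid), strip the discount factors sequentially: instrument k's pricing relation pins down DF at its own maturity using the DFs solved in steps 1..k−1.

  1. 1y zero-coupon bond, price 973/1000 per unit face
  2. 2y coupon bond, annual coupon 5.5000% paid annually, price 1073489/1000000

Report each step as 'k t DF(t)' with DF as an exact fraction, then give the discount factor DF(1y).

1 1 973/1000
2 2 2417/2500
DF(1y) = 973/1000 ≈ 0.973000

step 1 [1y] zero: DF = P = 973/1000 ≈ 0.973000
step 2 [2y] bond c/1=11/200: DF=(1073489/1000000 − 11/200·(0.973000))/(1+11/200) = 2417/2500 ≈ 0.966800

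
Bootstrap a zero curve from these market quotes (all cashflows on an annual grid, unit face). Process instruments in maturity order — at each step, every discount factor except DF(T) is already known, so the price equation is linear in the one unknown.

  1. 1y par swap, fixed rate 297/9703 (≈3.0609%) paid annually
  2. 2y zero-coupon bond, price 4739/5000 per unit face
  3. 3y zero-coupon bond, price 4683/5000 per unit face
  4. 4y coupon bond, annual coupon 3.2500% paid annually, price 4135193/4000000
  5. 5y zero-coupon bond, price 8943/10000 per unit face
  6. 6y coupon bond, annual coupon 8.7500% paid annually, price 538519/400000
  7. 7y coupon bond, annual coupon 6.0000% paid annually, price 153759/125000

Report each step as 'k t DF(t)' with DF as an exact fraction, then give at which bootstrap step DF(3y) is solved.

step 1 [1y] swap r/1=297/9703: DF=(1 − 297/9703·(0))/(1+297/9703) = 9703/10000 ≈ 0.970300
step 2 [2y] zero: DF = P = 4739/5000 ≈ 0.947800
step 3 [3y] zero: DF = P = 4683/5000 ≈ 0.936600
step 4 [4y] bond c/1=13/400: DF=(4135193/4000000 − 13/400·(0.970300+0.947800+0.936600))/(1+13/400) = 4557/5000 ≈ 0.911400
step 5 [5y] zero: DF = P = 8943/10000 ≈ 0.894300
step 6 [6y] bond c/1=7/80: DF=(538519/400000 − 7/80·(0.970300+0.947800+0.936600+0.911400+0.894300))/(1+7/80) = 863/1000 ≈ 0.863000
step 7 [7y] bond c/1=3/50: DF=(153759/125000 − 3/50·(0.970300+0.947800+0.936600+0.911400+0.894300+0.863000))/(1+3/50) = 4239/5000 ≈ 0.847800

1 1 9703/10000
2 2 4739/5000
3 3 4683/5000
4 4 4557/5000
5 5 8943/10000
6 6 863/1000
7 7 4239/5000
DF(3y) is solved at step 3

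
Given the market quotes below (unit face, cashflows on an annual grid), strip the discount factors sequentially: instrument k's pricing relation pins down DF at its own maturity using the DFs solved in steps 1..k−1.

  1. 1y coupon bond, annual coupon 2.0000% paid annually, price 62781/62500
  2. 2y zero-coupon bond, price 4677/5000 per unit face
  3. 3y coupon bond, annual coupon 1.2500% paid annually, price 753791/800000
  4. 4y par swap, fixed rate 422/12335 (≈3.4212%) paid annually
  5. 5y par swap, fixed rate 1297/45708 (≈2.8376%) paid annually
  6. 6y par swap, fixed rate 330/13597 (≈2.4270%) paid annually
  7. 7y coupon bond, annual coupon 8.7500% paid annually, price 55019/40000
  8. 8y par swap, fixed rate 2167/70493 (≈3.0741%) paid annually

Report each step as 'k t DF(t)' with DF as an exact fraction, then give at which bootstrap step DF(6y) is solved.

step 1 [1y] bond c/1=1/50: DF=(62781/62500 − 1/50·(0))/(1+1/50) = 1231/1250 ≈ 0.984800
step 2 [2y] zero: DF = P = 4677/5000 ≈ 0.935400
step 3 [3y] bond c/1=1/80: DF=(753791/800000 − 1/80·(0.984800+0.935400))/(1+1/80) = 9069/10000 ≈ 0.906900
step 4 [4y] swap r/1=422/12335: DF=(1 − 422/12335·(0.984800+0.935400+0.906900))/(1+422/12335) = 4367/5000 ≈ 0.873400
step 5 [5y] swap r/1=1297/45708: DF=(1 − 1297/45708·(0.984800+0.935400+0.906900+0.873400))/(1+1297/45708) = 8703/10000 ≈ 0.870300
step 6 [6y] swap r/1=330/13597: DF=(1 − 330/13597·(0.984800+0.935400+0.906900+0.873400+0.870300))/(1+330/13597) = 217/250 ≈ 0.868000
step 7 [7y] bond c/1=7/80: DF=(55019/40000 − 7/80·(0.984800+0.935400+0.906900+0.873400+0.870300+0.868000))/(1+7/80) = 517/625 ≈ 0.827200
step 8 [8y] swap r/1=2167/70493: DF=(1 − 2167/70493·(0.984800+0.935400+0.906900+0.873400+0.870300+0.868000+0.827200))/(1+2167/70493) = 7833/10000 ≈ 0.783300

1 1 1231/1250
2 2 4677/5000
3 3 9069/10000
4 4 4367/5000
5 5 8703/10000
6 6 217/250
7 7 517/625
8 8 7833/10000
DF(6y) is solved at step 6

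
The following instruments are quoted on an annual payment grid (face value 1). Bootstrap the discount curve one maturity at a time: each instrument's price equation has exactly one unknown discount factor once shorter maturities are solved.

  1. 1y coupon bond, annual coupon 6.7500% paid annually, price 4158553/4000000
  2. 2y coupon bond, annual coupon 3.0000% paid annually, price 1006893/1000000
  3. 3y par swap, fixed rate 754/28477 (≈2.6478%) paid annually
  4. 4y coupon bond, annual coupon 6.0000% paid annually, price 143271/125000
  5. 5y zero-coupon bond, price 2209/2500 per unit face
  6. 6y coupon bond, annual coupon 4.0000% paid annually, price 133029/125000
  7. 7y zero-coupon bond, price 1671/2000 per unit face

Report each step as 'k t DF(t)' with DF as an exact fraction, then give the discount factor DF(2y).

step 1 [1y] bond c/1=27/400: DF=(4158553/4000000 − 27/400·(0))/(1+27/400) = 9739/10000 ≈ 0.973900
step 2 [2y] bond c/1=3/100: DF=(1006893/1000000 − 3/100·(0.973900))/(1+3/100) = 2373/2500 ≈ 0.949200
step 3 [3y] swap r/1=754/28477: DF=(1 − 754/28477·(0.973900+0.949200))/(1+754/28477) = 4623/5000 ≈ 0.924600
step 4 [4y] bond c/1=3/50: DF=(143271/125000 − 3/50·(0.973900+0.949200+0.924600))/(1+3/50) = 9201/10000 ≈ 0.920100
step 5 [5y] zero: DF = P = 2209/2500 ≈ 0.883600
step 6 [6y] bond c/1=1/25: DF=(133029/125000 − 1/25·(0.973900+0.949200+0.924600+0.920100+0.883600))/(1+1/25) = 2111/2500 ≈ 0.844400
step 7 [7y] zero: DF = P = 1671/2000 ≈ 0.835500

1 1 9739/10000
2 2 2373/2500
3 3 4623/5000
4 4 9201/10000
5 5 2209/2500
6 6 2111/2500
7 7 1671/2000
DF(2y) = 2373/2500 ≈ 0.949200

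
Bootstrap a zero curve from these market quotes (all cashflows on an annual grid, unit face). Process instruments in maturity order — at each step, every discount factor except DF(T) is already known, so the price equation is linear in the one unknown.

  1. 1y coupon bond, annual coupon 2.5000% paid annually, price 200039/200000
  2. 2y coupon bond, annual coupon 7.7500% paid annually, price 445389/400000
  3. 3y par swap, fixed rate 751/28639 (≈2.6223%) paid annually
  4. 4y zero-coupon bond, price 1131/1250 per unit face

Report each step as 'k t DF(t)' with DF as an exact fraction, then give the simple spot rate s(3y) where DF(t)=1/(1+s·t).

step 1 [1y] bond c/1=1/40: DF=(200039/200000 − 1/40·(0))/(1+1/40) = 4879/5000 ≈ 0.975800
step 2 [2y] bond c/1=31/400: DF=(445389/400000 − 31/400·(0.975800))/(1+31/400) = 602/625 ≈ 0.963200
step 3 [3y] swap r/1=751/28639: DF=(1 − 751/28639·(0.975800+0.963200))/(1+751/28639) = 9249/10000 ≈ 0.924900
step 4 [4y] zero: DF = P = 1131/1250 ≈ 0.904800

1 1 4879/5000
2 2 602/625
3 3 9249/10000
4 4 1131/1250
s(3y) = (1/(9249/10000) − 1)/(3) = 751/27747 ≈ 2.7066%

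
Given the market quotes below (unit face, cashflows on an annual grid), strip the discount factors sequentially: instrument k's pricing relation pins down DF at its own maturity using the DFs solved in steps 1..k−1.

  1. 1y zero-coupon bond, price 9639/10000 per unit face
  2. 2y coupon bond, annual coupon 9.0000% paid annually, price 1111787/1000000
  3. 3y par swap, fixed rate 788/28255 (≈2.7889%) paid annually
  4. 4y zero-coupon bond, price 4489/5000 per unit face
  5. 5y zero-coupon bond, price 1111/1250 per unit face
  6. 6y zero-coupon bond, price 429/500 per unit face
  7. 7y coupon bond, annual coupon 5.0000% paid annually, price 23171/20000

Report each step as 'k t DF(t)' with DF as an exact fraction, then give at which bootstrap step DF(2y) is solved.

step 1 [1y] zero: DF = P = 9639/10000 ≈ 0.963900
step 2 [2y] bond c/1=9/100: DF=(1111787/1000000 − 9/100·(0.963900))/(1+9/100) = 2351/2500 ≈ 0.940400
step 3 [3y] swap r/1=788/28255: DF=(1 − 788/28255·(0.963900+0.940400))/(1+788/28255) = 2303/2500 ≈ 0.921200
step 4 [4y] zero: DF = P = 4489/5000 ≈ 0.897800
step 5 [5y] zero: DF = P = 1111/1250 ≈ 0.888800
step 6 [6y] zero: DF = P = 429/500 ≈ 0.858000
step 7 [7y] bond c/1=1/20: DF=(23171/20000 − 1/20·(0.963900+0.940400+0.921200+0.897800+0.888800+0.858000))/(1+1/20) = 8429/10000 ≈ 0.842900

1 1 9639/10000
2 2 2351/2500
3 3 2303/2500
4 4 4489/5000
5 5 1111/1250
6 6 429/500
7 7 8429/10000
DF(2y) is solved at step 2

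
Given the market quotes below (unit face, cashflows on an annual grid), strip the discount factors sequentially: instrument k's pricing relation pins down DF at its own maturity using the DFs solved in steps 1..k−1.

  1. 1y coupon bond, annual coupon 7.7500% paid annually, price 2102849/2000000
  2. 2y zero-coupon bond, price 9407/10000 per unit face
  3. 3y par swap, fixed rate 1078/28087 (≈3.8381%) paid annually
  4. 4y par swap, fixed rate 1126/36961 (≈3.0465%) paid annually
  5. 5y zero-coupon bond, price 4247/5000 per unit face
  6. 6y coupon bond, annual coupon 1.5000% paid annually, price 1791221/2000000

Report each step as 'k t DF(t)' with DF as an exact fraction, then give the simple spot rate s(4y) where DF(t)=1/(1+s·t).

1 1 4879/5000
2 2 9407/10000
3 3 4461/5000
4 4 4437/5000
5 5 4247/5000
6 6 1019/1250
s(4y) = (1/(4437/5000) − 1)/(4) = 563/17748 ≈ 3.1722%

step 1 [1y] bond c/1=31/400: DF=(2102849/2000000 − 31/400·(0))/(1+31/400) = 4879/5000 ≈ 0.975800
step 2 [2y] zero: DF = P = 9407/10000 ≈ 0.940700
step 3 [3y] swap r/1=1078/28087: DF=(1 − 1078/28087·(0.975800+0.940700))/(1+1078/28087) = 4461/5000 ≈ 0.892200
step 4 [4y] swap r/1=1126/36961: DF=(1 − 1126/36961·(0.975800+0.940700+0.892200))/(1+1126/36961) = 4437/5000 ≈ 0.887400
step 5 [5y] zero: DF = P = 4247/5000 ≈ 0.849400
step 6 [6y] bond c/1=3/200: DF=(1791221/2000000 − 3/200·(0.975800+0.940700+0.892200+0.887400+0.849400))/(1+3/200) = 1019/1250 ≈ 0.815200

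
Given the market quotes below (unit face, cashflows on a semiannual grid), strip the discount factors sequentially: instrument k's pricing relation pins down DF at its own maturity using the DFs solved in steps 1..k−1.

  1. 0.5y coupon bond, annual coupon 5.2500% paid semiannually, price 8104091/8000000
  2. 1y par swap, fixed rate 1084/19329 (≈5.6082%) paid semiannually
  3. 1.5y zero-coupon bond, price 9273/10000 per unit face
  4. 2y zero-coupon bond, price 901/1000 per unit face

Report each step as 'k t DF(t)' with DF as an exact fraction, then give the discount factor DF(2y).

step 1 [0.5y] bond c/2=21/800: DF=(8104091/8000000 − 21/800·(0))/(1+21/800) = 9871/10000 ≈ 0.987100
step 2 [1y] swap r/2=542/19329: DF=(1 − 542/19329·(0.987100))/(1+542/19329) = 4729/5000 ≈ 0.945800
step 3 [1.5y] zero: DF = P = 9273/10000 ≈ 0.927300
step 4 [2y] zero: DF = P = 901/1000 ≈ 0.901000

1 1/2 9871/10000
2 1 4729/5000
3 3/2 9273/10000
4 2 901/1000
DF(2y) = 901/1000 ≈ 0.901000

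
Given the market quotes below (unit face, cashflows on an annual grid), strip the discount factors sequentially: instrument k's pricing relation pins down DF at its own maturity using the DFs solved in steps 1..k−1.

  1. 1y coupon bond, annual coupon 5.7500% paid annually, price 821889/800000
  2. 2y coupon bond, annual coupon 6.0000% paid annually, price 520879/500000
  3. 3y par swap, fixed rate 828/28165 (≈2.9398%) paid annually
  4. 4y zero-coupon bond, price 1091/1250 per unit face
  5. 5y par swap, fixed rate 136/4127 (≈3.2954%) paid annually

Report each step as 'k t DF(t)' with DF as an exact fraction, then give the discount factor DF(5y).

1 1 1943/2000
2 2 4639/5000
3 3 2293/2500
4 4 1091/1250
5 5 1063/1250
DF(5y) = 1063/1250 ≈ 0.850400

step 1 [1y] bond c/1=23/400: DF=(821889/800000 − 23/400·(0))/(1+23/400) = 1943/2000 ≈ 0.971500
step 2 [2y] bond c/1=3/50: DF=(520879/500000 − 3/50·(0.971500))/(1+3/50) = 4639/5000 ≈ 0.927800
step 3 [3y] swap r/1=828/28165: DF=(1 − 828/28165·(0.971500+0.927800))/(1+828/28165) = 2293/2500 ≈ 0.917200
step 4 [4y] zero: DF = P = 1091/1250 ≈ 0.872800
step 5 [5y] swap r/1=136/4127: DF=(1 − 136/4127·(0.971500+0.927800+0.917200+0.872800))/(1+136/4127) = 1063/1250 ≈ 0.850400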